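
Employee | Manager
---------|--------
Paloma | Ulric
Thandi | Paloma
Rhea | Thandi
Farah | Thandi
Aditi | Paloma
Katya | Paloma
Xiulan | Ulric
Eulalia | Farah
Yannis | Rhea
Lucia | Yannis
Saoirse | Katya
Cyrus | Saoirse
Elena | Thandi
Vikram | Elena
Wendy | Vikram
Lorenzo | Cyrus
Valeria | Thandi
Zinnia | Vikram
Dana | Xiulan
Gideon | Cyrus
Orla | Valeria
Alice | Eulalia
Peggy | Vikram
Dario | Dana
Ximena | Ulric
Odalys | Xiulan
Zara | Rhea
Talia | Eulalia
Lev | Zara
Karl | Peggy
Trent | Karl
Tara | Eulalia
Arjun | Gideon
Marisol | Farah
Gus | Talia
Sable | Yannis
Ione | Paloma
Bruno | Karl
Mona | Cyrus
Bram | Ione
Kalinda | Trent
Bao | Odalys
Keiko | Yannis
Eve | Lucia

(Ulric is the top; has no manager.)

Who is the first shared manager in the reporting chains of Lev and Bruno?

Thandi

Lev's chain of managers is Zara, Rhea, Thandi, Paloma, Ulric. Bruno's chain of managers is Karl, Peggy, Vikram, Elena, Thandi, Paloma, Ulric. The first manager that appears in both chains is Thandi.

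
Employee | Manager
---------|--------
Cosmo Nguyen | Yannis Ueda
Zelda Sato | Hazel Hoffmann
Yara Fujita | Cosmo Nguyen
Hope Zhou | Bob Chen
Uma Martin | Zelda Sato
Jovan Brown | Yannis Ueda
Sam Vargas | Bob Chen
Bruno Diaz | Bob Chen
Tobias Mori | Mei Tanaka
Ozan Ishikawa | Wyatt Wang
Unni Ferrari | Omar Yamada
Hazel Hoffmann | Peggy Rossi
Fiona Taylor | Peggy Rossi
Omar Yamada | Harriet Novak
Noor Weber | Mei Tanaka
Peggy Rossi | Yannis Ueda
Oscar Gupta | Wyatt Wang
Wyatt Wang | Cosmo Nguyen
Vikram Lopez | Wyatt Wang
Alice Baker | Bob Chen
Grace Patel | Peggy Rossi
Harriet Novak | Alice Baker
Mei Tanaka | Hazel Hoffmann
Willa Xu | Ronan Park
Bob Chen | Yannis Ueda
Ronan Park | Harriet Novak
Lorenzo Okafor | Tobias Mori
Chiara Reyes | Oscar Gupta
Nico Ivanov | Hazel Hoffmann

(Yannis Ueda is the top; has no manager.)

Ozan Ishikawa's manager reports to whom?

Ozan Ishikawa reports to Wyatt Wang, and Wyatt Wang reports to Cosmo Nguyen. So Ozan Ishikawa's skip-level manager is Cosmo Nguyen.

Cosmo Nguyen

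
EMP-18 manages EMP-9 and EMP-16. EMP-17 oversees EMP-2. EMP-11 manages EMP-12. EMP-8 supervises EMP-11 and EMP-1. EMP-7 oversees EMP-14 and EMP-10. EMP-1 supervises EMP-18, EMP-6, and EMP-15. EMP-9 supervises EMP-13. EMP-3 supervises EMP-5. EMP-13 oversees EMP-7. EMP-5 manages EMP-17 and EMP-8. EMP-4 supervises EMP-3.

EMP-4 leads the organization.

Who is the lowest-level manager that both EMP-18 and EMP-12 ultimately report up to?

EMP-18's chain of managers is EMP-1, EMP-8, EMP-5, EMP-3, EMP-4. EMP-12's chain of managers is EMP-11, EMP-8, EMP-5, EMP-3, EMP-4. The first manager that appears in both chains is EMP-8.

EMP-8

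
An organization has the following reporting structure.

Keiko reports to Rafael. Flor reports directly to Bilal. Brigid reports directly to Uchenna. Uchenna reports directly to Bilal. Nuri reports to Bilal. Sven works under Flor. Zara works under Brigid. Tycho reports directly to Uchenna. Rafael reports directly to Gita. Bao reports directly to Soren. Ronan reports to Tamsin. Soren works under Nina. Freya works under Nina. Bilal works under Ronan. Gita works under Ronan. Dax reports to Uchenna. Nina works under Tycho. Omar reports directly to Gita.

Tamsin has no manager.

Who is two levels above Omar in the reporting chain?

Omar reports to Gita, and Gita reports to Ronan. So Omar's skip-level manager is Ronan.

Ronan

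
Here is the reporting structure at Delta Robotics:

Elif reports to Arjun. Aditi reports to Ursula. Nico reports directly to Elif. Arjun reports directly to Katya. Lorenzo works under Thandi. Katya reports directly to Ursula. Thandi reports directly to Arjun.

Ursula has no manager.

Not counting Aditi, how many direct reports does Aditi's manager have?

Aditi reports to Ursula. Ursula's other direct reports are Katya — 1 peer.

1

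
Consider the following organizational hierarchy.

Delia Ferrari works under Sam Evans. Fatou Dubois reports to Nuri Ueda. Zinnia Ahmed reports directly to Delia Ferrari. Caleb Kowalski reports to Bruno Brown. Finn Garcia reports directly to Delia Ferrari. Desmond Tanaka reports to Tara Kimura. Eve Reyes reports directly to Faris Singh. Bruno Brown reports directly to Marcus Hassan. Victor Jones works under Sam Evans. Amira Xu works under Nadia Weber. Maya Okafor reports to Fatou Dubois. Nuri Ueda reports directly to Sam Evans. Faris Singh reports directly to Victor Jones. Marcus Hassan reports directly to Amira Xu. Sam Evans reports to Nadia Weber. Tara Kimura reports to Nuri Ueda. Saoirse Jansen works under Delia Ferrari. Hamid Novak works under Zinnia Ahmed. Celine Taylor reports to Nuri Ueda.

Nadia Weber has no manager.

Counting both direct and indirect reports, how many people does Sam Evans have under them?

14

Sam Evans directly manages Victor Jones, Nuri Ueda, Delia Ferrari. Under Victor Jones: Faris Singh, Eve Reyes (2). Under Nuri Ueda: Celine Taylor, Tara Kimura, Desmond Tanaka, Fatou Dubois, Maya Okafor (5). Under Delia Ferrari: Saoirse Jansen, Finn Garcia, Zinnia Ahmed, Hamid Novak (4). So Sam Evans's organization is 3 direct reports plus everyone under them: 3 + 6 + 5 = 14.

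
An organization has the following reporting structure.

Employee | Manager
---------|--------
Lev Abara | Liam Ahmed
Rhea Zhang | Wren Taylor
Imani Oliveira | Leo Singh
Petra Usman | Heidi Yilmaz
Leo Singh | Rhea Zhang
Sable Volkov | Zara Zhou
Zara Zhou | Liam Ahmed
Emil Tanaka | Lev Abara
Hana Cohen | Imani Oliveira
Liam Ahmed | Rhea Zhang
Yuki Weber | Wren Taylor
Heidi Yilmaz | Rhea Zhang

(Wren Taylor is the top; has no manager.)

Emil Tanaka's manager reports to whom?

Emil Tanaka reports to Lev Abara, and Lev Abara reports to Liam Ahmed. So Emil Tanaka's skip-level manager is Liam Ahmed.

Liam Ahmed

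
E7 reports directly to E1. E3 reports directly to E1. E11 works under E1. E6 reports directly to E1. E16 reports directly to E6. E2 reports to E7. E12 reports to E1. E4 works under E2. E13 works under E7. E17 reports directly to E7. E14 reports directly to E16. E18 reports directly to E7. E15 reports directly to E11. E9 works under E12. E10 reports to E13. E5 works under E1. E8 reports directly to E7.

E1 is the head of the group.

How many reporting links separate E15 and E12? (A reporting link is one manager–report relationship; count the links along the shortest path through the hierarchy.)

E15 is 2 levels below E1, and E12 is 1 level below E1 (their lowest common manager). The shortest path runs up from E15 to E1 and back down to E12: 2 + 1 = 3 links.

3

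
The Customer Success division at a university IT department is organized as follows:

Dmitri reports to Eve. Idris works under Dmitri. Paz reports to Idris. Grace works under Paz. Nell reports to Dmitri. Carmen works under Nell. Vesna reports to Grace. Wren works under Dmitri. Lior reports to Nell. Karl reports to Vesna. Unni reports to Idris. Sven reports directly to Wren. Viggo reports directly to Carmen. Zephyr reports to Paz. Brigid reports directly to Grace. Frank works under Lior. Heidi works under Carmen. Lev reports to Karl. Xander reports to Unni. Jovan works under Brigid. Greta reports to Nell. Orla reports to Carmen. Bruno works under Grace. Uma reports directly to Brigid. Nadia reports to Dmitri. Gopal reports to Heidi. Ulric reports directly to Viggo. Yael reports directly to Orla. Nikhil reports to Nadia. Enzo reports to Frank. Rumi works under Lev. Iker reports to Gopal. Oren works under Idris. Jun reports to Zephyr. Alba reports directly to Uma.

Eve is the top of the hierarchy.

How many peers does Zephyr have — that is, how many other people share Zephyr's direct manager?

1

Zephyr reports to Paz. Paz's other direct reports are Grace — 1 peer.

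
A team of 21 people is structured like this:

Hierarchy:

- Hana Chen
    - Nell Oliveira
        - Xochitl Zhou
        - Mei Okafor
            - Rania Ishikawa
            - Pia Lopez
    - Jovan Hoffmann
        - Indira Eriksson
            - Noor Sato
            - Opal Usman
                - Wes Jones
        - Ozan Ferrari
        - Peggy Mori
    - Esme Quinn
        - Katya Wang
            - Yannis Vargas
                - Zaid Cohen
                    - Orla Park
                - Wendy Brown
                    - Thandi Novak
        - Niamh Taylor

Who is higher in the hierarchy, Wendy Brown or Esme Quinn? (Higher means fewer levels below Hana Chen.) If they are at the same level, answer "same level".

Wendy Brown is 4 levels below Hana Chen; Esme Quinn is 1. Esme Quinn is higher.

Esme Quinn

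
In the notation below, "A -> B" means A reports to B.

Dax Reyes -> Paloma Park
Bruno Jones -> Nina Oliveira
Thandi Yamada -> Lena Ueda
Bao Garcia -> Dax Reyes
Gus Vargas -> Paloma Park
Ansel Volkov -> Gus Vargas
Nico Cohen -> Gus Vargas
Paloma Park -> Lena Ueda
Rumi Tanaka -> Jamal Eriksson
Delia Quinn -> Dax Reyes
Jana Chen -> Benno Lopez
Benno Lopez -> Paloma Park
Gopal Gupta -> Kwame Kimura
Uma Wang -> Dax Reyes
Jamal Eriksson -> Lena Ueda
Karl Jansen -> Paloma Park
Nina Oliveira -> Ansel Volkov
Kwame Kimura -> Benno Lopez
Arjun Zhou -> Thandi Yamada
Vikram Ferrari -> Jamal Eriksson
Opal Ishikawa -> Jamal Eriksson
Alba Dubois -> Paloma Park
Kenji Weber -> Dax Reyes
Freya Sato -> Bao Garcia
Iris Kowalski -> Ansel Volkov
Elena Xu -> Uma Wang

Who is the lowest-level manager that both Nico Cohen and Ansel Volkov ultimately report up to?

Gus Vargas

Nico Cohen's chain of managers is Gus Vargas, Paloma Park, Lena Ueda. Ansel Volkov's chain of managers is Gus Vargas, Paloma Park, Lena Ueda. The first manager that appears in both chains is Gus Vargas.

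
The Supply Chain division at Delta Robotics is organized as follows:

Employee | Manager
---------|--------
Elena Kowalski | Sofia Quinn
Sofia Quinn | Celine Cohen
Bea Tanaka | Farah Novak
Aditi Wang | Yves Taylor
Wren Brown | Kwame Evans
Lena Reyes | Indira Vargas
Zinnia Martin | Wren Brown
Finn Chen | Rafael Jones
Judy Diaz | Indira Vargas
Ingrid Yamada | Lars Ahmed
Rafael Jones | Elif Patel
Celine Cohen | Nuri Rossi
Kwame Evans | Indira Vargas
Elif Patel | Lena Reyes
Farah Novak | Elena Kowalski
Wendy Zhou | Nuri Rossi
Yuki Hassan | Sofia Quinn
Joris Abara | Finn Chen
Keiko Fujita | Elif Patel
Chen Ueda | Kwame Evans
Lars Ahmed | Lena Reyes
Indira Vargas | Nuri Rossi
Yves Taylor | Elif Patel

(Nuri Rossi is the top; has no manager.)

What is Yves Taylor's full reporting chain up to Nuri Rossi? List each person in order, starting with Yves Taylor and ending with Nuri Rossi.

Yves Taylor -> Elif Patel -> Lena Reyes -> Indira Vargas -> Nuri Rossi

Yves Taylor reports to Elif Patel. Elif Patel reports to Lena Reyes. Lena Reyes reports to Indira Vargas. Indira Vargas reports to Nuri Rossi. Nuri Rossi is at the top.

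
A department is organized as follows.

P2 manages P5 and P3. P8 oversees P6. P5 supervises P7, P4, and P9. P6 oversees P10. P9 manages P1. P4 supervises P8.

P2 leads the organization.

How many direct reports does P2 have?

P2 directly manages P5, P3. That is 2 direct reports.

2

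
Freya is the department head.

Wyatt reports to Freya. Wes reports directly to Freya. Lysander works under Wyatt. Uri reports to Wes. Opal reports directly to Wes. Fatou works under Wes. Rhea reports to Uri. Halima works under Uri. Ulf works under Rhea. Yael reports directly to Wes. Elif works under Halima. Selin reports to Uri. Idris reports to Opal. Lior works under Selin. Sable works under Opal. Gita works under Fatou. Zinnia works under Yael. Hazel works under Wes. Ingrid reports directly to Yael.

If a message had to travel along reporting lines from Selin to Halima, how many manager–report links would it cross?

2

Selin is 1 level below Uri, and Halima is 1 level below Uri (their lowest common manager). The shortest path runs up from Selin to Uri and back down to Halima: 1 + 1 = 2 links.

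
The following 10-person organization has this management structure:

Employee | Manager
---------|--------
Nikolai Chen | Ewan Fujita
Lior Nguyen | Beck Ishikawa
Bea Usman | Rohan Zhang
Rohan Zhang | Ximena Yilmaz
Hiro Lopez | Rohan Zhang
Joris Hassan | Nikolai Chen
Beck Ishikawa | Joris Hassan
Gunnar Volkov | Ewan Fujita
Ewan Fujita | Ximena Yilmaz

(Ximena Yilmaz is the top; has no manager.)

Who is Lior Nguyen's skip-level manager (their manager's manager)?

Lior Nguyen reports to Beck Ishikawa, and Beck Ishikawa reports to Joris Hassan. So Lior Nguyen's skip-level manager is Joris Hassan.

Joris Hassan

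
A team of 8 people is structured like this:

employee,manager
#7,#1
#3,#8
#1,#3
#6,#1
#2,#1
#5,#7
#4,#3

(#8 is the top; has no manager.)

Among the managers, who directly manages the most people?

#1

Direct-report counts: #8 has 1; #3 has 2; #1 has 3; #7 has 1. The largest is 3, held by #1.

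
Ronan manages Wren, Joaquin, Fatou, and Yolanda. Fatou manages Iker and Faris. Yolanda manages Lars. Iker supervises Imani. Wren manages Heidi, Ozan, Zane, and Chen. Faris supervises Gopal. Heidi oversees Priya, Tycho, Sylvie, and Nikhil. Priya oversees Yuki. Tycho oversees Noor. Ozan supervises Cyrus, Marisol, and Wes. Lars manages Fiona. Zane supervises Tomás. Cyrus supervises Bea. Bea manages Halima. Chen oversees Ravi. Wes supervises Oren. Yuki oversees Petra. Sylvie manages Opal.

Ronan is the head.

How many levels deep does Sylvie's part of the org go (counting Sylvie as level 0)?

The longest chain under Sylvie runs Sylvie → Opal, which is 1 level below Sylvie.

1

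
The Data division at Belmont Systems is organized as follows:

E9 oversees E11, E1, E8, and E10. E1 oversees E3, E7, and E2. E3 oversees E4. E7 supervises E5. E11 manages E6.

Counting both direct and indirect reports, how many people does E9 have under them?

E9 directly manages E1, E11, E10, E8. Under E1: E2, E7, E5, E3, E4 (5). Under E11: E6 (1). E10 has no reports. E8 has no reports. So E9's organization is 4 direct reports plus everyone under them: 6 + 2 + 1 + 1 = 10.

10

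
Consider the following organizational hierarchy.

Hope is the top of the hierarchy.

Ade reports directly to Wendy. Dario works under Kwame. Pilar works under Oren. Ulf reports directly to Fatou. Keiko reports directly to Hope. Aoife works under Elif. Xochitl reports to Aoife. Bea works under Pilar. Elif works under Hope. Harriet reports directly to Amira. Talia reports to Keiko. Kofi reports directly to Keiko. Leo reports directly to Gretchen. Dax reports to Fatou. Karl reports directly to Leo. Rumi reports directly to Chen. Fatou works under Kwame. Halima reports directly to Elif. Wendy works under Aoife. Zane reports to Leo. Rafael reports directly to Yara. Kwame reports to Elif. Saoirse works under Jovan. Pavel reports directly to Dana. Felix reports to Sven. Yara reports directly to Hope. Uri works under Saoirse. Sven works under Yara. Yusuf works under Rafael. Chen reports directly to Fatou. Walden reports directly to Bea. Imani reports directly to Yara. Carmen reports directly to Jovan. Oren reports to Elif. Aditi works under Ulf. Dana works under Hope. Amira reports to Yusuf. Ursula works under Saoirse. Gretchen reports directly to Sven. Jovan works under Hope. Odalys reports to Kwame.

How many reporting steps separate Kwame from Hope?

Chain from Kwame up to Hope: Kwame → Elif → Hope. That is 2 steps up, so Kwame is 2 levels below Hope.

2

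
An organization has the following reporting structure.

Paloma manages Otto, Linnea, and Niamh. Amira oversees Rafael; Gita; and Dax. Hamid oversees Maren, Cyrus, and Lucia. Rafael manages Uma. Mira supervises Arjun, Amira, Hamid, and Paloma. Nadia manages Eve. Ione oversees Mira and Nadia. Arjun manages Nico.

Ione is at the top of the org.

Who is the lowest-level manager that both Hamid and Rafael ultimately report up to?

Mira

Hamid's chain of managers is Mira, Ione. Rafael's chain of managers is Amira, Mira, Ione. The first manager that appears in both chains is Mira.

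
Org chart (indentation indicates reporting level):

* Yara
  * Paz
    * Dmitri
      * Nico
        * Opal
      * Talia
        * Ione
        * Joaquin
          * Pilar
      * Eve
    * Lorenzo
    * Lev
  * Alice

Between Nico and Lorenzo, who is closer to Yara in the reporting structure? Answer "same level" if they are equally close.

Lorenzo

Nico is 3 levels below Yara; Lorenzo is 2. Lorenzo is higher.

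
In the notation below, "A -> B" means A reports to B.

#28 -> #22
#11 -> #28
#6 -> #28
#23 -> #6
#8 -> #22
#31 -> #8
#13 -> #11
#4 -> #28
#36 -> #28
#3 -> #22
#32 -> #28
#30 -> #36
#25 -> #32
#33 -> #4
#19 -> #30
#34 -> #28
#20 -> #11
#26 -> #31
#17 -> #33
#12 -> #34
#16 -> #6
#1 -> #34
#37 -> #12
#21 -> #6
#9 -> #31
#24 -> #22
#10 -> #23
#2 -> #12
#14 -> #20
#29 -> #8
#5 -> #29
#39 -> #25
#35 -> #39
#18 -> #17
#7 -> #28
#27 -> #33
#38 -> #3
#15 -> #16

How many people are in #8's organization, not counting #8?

#8 directly manages #31, #29. Under #31: #9, #26 (2). Under #29: #5 (1). So #8's organization is 2 direct reports plus everyone under them: 3 + 2 = 5.

5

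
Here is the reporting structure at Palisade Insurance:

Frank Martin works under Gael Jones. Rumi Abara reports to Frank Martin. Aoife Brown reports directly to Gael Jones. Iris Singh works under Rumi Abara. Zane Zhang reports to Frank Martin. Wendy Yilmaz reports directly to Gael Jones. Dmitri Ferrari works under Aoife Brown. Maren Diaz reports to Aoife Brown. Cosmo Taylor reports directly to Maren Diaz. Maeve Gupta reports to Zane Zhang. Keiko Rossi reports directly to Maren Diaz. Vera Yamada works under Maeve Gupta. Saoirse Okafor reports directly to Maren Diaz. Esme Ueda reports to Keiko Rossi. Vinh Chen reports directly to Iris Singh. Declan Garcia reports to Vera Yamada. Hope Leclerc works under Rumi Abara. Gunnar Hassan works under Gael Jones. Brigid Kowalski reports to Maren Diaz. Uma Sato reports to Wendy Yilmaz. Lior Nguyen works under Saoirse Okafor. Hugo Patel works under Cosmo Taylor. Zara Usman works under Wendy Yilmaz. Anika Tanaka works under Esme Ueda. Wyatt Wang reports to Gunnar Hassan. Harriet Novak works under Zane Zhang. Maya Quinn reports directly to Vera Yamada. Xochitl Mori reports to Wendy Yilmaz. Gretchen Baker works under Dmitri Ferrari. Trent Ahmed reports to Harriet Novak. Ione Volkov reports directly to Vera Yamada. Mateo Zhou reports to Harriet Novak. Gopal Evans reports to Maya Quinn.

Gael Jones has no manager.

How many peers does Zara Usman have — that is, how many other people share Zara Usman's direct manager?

2

Zara Usman reports to Wendy Yilmaz. Wendy Yilmaz's other direct reports are Uma Sato, Xochitl Mori — 2 peers.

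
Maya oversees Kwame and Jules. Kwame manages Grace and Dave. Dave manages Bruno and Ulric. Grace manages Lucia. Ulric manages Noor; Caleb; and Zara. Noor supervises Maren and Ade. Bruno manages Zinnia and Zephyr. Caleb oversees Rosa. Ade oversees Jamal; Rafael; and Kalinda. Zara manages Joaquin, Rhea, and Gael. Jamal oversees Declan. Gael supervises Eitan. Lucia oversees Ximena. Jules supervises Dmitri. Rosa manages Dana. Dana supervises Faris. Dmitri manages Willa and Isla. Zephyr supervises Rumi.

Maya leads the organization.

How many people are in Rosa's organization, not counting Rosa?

Rosa directly manages Dana. Under Dana: Faris (1). That's 2 in total.

2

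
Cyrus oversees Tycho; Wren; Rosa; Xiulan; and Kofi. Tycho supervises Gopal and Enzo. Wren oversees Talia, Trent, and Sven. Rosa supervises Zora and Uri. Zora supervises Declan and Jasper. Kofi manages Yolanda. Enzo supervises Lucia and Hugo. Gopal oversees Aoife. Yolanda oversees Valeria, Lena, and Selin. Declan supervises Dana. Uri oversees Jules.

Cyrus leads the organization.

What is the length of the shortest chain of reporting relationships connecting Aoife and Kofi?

Aoife is 3 levels below Cyrus, and Kofi is 1 level below Cyrus (their lowest common manager). The shortest path runs up from Aoife to Cyrus and back down to Kofi: 3 + 1 = 4 links.

4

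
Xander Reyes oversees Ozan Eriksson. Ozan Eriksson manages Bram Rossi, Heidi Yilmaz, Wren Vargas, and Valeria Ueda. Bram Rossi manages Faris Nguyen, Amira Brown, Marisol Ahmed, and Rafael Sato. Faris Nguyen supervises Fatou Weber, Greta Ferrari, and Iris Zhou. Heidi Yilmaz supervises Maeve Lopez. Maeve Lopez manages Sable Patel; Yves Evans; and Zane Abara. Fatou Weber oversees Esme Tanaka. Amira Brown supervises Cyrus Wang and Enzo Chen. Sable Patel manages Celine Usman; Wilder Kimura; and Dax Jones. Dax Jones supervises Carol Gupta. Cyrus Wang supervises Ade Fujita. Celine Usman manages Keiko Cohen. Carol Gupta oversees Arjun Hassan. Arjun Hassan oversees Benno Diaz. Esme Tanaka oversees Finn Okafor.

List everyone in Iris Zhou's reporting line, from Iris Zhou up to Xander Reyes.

Iris Zhou reports to Faris Nguyen. Faris Nguyen reports to Bram Rossi. Bram Rossi reports to Ozan Eriksson. Ozan Eriksson reports to Xander Reyes. Xander Reyes is at the top.

Iris Zhou -> Faris Nguyen -> Bram Rossi -> Ozan Eriksson -> Xander Reyes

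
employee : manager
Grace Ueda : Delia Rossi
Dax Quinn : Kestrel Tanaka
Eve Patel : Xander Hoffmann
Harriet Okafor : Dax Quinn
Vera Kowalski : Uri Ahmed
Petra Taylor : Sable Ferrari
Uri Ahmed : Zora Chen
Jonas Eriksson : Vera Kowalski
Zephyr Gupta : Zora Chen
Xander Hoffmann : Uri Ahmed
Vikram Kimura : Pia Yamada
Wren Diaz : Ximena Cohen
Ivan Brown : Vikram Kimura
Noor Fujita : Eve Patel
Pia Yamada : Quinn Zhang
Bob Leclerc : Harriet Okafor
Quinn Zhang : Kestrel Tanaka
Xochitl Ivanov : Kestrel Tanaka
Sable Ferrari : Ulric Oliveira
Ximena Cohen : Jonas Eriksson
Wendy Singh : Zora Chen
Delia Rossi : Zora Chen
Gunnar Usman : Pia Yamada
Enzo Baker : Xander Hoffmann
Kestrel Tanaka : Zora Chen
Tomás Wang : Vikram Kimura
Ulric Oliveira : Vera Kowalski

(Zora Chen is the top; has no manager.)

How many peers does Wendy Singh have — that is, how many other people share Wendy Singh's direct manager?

Wendy Singh reports to Zora Chen. Zora Chen's other direct reports are Uri Ahmed, Kestrel Tanaka, Zephyr Gupta, Delia Rossi — 4 peers.

4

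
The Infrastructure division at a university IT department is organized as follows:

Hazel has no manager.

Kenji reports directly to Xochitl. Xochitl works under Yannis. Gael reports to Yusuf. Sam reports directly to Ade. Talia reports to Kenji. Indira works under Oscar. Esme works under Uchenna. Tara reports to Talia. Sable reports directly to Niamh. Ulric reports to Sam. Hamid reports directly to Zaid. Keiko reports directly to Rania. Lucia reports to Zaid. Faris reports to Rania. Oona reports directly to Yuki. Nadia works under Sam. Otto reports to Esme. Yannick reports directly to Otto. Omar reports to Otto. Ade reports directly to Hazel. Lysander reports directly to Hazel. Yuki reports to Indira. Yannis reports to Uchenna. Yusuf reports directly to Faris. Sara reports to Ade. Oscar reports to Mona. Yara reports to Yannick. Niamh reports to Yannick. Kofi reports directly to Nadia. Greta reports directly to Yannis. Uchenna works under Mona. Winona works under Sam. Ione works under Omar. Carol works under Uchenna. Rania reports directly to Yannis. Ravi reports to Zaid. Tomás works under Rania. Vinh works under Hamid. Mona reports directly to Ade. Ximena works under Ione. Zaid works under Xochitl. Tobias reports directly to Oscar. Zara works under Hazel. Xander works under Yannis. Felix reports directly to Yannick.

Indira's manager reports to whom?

Indira reports to Oscar, and Oscar reports to Mona. So Indira's skip-level manager is Mona.

Mona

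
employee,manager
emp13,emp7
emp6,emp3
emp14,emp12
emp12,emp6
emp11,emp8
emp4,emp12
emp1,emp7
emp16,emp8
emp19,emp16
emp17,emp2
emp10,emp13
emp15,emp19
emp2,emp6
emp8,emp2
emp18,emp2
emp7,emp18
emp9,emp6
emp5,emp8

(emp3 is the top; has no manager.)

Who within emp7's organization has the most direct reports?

Direct-report counts within emp7's organization: emp7 has 2; emp13 has 1. The largest is 2, held by emp7.

emp7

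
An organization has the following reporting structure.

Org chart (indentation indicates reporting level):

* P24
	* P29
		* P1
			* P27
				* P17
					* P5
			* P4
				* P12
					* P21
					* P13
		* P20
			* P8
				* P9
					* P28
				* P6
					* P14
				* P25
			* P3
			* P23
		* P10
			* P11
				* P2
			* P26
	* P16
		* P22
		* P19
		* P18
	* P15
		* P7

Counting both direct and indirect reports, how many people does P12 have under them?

P12 directly manages P21, P13. P21 has no reports. P13 has no reports. So P12's organization is 2 direct reports plus everyone under them: 1 + 1 = 2.

2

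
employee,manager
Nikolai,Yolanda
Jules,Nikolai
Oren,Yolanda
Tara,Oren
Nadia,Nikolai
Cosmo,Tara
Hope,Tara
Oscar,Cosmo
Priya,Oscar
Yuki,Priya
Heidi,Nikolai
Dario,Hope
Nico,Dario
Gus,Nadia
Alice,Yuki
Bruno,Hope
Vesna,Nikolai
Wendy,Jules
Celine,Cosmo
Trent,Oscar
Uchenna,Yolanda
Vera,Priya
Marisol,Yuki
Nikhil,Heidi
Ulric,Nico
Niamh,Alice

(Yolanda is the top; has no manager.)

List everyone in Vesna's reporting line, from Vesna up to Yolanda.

Vesna -> Nikolai -> Yolanda

Vesna reports to Nikolai. Nikolai reports to Yolanda. Yolanda is at the top.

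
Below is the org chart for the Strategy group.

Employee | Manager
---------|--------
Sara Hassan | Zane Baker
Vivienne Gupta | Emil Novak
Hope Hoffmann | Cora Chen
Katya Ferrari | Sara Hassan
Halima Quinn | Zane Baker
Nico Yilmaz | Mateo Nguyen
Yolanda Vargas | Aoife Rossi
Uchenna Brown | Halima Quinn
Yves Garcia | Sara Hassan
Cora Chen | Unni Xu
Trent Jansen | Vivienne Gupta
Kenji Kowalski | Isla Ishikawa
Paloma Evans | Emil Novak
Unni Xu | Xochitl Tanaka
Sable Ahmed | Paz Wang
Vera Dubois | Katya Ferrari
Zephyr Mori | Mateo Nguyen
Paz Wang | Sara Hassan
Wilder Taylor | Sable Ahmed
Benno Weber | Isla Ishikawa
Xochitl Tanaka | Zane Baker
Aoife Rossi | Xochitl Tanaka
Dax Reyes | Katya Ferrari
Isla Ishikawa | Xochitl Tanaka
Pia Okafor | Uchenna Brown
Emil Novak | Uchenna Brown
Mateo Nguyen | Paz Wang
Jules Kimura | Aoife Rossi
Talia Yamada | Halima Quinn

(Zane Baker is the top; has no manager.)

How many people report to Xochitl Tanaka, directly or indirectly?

9

Xochitl Tanaka directly manages Aoife Rossi, Unni Xu, Isla Ishikawa. Under Aoife Rossi: Jules Kimura, Yolanda Vargas (2). Under Unni Xu: Cora Chen, Hope Hoffmann (2). Under Isla Ishikawa: Kenji Kowalski, Benno Weber (2). So Xochitl Tanaka's organization is 3 direct reports plus everyone under them: 3 + 3 + 3 = 9.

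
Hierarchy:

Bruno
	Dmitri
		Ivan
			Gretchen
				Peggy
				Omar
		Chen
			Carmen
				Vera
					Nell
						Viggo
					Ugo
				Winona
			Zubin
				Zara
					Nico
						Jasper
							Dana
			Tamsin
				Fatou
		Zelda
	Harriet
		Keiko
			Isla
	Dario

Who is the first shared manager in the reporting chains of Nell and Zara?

Chen

Nell's chain of managers is Vera, Carmen, Chen, Dmitri, Bruno. Zara's chain of managers is Zubin, Chen, Dmitri, Bruno. The first manager that appears in both chains is Chen.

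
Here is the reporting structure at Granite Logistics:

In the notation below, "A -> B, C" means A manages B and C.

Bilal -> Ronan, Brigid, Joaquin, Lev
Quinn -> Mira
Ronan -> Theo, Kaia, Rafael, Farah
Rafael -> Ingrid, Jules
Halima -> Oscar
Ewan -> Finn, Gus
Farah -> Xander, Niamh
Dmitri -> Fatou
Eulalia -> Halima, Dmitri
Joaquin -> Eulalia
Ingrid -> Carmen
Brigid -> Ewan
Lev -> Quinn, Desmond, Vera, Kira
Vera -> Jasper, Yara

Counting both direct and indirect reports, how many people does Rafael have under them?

Rafael directly manages Ingrid, Jules. Under Ingrid: Carmen (1). Jules has no reports. So Rafael's organization is 2 direct reports plus everyone under them: 2 + 1 = 3.

3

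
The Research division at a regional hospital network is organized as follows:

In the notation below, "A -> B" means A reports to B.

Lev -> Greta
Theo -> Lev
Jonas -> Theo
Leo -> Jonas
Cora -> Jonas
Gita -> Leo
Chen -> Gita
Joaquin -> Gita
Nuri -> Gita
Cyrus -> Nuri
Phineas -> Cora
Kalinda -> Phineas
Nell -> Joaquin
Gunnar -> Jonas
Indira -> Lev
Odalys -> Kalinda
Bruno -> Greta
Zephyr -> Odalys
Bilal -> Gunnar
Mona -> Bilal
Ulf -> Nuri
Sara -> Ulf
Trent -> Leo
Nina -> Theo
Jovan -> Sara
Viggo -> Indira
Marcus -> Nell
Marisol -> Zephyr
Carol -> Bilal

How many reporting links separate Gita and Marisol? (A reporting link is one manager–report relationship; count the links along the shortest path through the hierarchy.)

Gita is 2 levels below Jonas, and Marisol is 6 levels below Jonas (their lowest common manager). The shortest path runs up from Gita to Jonas and back down to Marisol: 2 + 6 = 8 links.

8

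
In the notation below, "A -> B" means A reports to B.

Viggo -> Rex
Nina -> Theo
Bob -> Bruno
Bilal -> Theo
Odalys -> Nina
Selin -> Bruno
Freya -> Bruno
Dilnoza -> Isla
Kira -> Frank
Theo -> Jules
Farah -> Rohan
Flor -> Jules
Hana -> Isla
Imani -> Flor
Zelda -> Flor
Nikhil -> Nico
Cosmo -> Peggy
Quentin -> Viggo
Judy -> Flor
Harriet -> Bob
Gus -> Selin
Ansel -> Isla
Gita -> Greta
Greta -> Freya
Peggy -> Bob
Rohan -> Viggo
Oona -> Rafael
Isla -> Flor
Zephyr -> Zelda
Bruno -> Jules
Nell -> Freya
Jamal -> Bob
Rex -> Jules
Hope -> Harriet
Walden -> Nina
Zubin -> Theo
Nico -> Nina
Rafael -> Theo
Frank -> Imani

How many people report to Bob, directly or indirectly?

5

Bob directly manages Peggy, Harriet, Jamal. Under Peggy: Cosmo (1). Under Harriet: Hope (1). Jamal has no reports. So Bob's organization is 3 direct reports plus everyone under them: 2 + 2 + 1 = 5.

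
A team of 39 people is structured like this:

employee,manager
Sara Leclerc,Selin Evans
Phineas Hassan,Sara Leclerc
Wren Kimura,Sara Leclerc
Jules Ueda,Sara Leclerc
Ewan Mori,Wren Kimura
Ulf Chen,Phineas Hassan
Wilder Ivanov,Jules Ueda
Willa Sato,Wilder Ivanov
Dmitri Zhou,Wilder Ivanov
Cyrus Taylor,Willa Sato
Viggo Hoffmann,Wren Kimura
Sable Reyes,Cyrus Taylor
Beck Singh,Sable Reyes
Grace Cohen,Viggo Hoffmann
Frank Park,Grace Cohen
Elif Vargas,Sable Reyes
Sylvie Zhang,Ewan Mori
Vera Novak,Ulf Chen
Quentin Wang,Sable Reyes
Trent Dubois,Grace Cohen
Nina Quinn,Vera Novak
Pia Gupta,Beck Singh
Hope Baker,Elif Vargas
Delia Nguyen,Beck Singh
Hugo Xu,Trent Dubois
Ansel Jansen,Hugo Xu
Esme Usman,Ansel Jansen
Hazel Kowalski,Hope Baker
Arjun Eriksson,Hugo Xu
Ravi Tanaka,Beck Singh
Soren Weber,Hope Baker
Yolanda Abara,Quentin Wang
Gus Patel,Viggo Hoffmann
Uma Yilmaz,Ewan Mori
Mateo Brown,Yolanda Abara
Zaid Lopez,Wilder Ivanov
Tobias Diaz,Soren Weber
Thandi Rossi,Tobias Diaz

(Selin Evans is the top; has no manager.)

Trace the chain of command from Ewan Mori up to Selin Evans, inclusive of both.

Ewan Mori reports to Wren Kimura. Wren Kimura reports to Sara Leclerc. Sara Leclerc reports to Selin Evans. Selin Evans is at the top.

Ewan Mori -> Wren Kimura -> Sara Leclerc -> Selin Evans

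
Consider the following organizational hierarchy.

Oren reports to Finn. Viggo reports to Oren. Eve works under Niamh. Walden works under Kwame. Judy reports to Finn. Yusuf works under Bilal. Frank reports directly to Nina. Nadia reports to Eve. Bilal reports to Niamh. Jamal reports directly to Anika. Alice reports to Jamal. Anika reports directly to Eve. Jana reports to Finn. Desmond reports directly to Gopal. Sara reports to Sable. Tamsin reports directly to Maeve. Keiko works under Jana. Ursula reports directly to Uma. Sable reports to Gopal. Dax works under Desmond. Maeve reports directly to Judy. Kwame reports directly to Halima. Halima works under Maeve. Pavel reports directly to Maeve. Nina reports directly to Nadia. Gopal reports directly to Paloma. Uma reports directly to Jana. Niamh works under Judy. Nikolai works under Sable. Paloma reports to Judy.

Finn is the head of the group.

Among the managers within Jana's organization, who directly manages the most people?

Jana

Direct-report counts within Jana's organization: Jana has 2; Uma has 1. The largest is 2, held by Jana.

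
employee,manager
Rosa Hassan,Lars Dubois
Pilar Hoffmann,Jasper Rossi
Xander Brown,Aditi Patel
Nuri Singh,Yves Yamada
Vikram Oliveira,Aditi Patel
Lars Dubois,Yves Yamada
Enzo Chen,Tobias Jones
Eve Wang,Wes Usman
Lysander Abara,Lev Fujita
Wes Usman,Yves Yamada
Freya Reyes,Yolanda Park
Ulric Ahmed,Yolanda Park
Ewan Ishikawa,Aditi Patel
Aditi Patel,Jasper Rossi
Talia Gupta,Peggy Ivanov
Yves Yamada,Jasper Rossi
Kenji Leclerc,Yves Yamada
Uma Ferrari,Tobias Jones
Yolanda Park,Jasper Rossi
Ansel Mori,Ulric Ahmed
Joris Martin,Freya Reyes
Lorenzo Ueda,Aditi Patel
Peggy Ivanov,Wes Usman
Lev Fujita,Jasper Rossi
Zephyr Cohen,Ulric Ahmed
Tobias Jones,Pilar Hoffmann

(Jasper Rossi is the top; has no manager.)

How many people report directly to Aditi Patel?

Aditi Patel directly manages Vikram Oliveira, Ewan Ishikawa, Xander Brown, Lorenzo Ueda. That is 4 direct reports.

4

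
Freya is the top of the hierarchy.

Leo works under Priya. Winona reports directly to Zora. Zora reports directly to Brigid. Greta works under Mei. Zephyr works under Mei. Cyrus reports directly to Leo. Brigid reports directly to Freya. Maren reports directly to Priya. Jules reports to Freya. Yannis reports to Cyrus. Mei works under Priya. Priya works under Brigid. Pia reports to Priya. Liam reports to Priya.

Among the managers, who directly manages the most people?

Priya

Direct-report counts: Freya has 2; Brigid has 2; Zora has 1; Priya has 5; Mei has 2; Leo has 1; Cyrus has 1. The largest is 5, held by Priya.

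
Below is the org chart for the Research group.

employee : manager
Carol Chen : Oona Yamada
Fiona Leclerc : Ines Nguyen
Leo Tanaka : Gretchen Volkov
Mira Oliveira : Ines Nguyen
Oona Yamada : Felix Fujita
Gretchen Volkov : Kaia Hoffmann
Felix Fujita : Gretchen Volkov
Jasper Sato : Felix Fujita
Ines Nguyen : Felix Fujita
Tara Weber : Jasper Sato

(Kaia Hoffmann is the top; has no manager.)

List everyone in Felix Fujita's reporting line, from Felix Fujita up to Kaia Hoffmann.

Felix Fujita -> Gretchen Volkov -> Kaia Hoffmann

Felix Fujita reports to Gretchen Volkov. Gretchen Volkov reports to Kaia Hoffmann. Kaia Hoffmann is at the top.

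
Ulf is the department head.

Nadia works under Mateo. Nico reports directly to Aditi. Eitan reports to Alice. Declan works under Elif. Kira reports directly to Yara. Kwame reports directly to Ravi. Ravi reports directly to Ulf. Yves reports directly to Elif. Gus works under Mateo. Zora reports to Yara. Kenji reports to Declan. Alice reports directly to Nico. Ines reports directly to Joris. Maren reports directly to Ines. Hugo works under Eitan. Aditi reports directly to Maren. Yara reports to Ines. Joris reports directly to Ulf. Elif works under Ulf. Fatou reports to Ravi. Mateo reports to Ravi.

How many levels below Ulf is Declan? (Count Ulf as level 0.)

Chain from Declan up to Ulf: Declan → Elif → Ulf. That is 2 steps up, so Declan is 2 levels below Ulf.

2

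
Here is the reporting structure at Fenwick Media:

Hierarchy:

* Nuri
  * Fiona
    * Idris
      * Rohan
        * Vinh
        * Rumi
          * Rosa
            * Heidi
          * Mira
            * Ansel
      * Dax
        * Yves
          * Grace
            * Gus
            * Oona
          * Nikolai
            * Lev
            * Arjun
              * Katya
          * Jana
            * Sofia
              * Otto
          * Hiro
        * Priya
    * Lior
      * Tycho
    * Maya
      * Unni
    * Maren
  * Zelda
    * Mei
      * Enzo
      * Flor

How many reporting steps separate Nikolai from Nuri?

Chain from Nikolai up to Nuri: Nikolai → Yves → Dax → Idris → Fiona → Nuri. That is 5 steps up, so Nikolai is 5 levels below Nuri.

5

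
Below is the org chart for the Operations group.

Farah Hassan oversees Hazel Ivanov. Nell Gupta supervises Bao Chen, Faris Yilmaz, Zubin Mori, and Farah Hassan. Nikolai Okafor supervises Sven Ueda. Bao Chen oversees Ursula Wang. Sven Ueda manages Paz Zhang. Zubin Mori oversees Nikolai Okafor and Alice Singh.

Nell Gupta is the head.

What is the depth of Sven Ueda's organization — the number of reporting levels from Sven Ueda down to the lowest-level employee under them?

1

The longest chain under Sven Ueda runs Sven Ueda → Paz Zhang, which is 1 level below Sven Ueda.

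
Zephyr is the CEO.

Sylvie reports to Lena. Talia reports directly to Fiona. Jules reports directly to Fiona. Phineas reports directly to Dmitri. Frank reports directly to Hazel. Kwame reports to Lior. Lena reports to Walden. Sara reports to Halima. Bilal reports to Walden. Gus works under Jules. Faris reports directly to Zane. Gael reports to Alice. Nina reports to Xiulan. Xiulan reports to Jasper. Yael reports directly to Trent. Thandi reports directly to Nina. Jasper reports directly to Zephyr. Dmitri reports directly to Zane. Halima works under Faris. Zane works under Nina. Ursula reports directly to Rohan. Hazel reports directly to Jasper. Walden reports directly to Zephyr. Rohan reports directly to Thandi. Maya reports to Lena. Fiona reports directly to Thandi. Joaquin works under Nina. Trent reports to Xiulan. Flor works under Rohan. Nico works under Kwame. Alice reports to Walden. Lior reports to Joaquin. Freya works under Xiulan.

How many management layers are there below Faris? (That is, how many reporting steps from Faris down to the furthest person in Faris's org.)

The longest chain under Faris runs Faris → Halima → Sara, which is 2 levels below Faris.

2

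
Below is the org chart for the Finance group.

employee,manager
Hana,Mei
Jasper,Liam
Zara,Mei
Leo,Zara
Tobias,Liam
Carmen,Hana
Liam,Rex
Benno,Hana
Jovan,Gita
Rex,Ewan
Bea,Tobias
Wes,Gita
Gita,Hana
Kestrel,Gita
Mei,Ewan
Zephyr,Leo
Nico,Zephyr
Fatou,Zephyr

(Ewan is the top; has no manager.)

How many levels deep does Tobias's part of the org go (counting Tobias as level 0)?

The longest chain under Tobias runs Tobias → Bea, which is 1 level below Tobias.

1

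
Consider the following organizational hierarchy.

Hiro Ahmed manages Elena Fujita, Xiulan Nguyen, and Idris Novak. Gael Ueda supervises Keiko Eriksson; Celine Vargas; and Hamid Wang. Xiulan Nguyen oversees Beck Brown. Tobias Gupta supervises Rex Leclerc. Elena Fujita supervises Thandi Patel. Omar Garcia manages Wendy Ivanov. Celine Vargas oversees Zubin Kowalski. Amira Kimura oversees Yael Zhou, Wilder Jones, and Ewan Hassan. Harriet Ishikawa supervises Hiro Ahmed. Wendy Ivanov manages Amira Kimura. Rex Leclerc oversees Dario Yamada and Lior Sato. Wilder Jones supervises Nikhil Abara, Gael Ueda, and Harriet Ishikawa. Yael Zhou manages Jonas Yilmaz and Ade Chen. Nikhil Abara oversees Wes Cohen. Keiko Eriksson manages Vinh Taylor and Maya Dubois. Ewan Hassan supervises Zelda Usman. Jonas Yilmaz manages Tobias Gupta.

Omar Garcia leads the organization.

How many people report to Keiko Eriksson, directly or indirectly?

Keiko Eriksson directly manages Vinh Taylor, Maya Dubois. Vinh Taylor has no reports. Maya Dubois has no reports. So Keiko Eriksson's organization is 2 direct reports plus everyone under them: 1 + 1 = 2.

2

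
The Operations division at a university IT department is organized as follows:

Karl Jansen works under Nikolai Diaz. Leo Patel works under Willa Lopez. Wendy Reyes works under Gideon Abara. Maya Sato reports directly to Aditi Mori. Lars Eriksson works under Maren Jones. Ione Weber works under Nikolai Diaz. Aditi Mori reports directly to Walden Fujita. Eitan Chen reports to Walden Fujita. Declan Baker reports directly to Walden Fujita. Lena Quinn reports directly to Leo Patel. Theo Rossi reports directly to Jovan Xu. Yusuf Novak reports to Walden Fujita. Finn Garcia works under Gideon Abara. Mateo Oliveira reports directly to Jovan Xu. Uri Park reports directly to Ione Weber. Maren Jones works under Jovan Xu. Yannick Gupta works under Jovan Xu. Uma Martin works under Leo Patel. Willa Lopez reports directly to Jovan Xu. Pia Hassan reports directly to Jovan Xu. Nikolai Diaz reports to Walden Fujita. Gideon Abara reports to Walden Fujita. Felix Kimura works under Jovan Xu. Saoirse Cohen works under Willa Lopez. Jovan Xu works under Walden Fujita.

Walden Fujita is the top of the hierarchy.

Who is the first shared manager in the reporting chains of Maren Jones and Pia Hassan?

Maren Jones's chain of managers is Jovan Xu, Walden Fujita. Pia Hassan's chain of managers is Jovan Xu, Walden Fujita. The first manager that appears in both chains is Jovan Xu.

Jovan Xu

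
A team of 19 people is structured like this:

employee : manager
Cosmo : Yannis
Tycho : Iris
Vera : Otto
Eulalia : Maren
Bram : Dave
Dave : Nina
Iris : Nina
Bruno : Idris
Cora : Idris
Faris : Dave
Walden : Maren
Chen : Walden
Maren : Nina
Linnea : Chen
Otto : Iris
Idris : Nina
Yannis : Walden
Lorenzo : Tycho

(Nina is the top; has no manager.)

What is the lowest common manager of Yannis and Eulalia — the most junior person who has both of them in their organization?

Yannis's chain of managers is Walden, Maren, Nina. Eulalia's chain of managers is Maren, Nina. The first manager that appears in both chains is Maren.

Maren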